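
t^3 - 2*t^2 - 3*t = t*(t - 3)*(t + 1)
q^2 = q^2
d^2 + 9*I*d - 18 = (d + 3*I)*(d + 6*I)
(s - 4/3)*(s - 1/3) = s^2 - 5*s/3 + 4/9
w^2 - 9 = (w - 3)*(w + 3)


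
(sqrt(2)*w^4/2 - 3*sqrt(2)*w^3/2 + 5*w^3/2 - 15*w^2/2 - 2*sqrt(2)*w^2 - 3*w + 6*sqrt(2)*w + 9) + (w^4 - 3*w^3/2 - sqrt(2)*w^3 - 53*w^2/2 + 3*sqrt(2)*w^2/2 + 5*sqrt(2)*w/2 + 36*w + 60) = sqrt(2)*w^4/2 + w^4 - 5*sqrt(2)*w^3/2 + w^3 - 34*w^2 - sqrt(2)*w^2/2 + 17*sqrt(2)*w/2 + 33*w + 69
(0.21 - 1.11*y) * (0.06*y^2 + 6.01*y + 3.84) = -0.0666*y^3 - 6.6585*y^2 - 3.0003*y + 0.8064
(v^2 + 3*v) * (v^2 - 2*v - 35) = v^4 + v^3 - 41*v^2 - 105*v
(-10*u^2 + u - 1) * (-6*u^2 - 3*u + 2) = 60*u^4 + 24*u^3 - 17*u^2 + 5*u - 2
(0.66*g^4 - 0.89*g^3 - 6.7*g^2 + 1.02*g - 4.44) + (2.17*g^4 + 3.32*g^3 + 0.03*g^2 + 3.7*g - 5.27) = 2.83*g^4 + 2.43*g^3 - 6.67*g^2 + 4.72*g - 9.71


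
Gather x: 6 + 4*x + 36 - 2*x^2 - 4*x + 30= 72 - 2*x^2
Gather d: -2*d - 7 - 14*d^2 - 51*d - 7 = -14*d^2 - 53*d - 14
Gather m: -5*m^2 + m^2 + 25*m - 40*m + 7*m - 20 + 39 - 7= -4*m^2 - 8*m + 12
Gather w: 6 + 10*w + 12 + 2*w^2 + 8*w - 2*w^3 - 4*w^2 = -2*w^3 - 2*w^2 + 18*w + 18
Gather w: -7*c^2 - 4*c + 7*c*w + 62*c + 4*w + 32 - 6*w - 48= -7*c^2 + 58*c + w*(7*c - 2) - 16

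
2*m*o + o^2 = o*(2*m + o)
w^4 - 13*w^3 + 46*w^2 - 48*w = w*(w - 8)*(w - 3)*(w - 2)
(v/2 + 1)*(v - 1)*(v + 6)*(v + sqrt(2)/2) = v^4/2 + sqrt(2)*v^3/4 + 7*v^3/2 + 2*v^2 + 7*sqrt(2)*v^2/4 - 6*v + sqrt(2)*v - 3*sqrt(2)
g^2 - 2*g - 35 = (g - 7)*(g + 5)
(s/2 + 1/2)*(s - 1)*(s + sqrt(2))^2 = s^4/2 + sqrt(2)*s^3 + s^2/2 - sqrt(2)*s - 1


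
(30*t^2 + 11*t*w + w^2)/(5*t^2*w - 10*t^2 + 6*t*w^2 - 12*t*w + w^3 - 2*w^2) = (6*t + w)/(t*w - 2*t + w^2 - 2*w)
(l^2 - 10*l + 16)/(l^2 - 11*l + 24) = (l - 2)/(l - 3)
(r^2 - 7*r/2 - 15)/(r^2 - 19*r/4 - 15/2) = 2*(2*r + 5)/(4*r + 5)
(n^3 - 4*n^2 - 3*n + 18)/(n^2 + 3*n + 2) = (n^2 - 6*n + 9)/(n + 1)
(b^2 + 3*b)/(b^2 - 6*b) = (b + 3)/(b - 6)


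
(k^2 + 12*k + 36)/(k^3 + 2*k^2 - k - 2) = (k^2 + 12*k + 36)/(k^3 + 2*k^2 - k - 2)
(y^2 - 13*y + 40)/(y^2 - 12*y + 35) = (y - 8)/(y - 7)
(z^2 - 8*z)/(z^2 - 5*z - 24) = z/(z + 3)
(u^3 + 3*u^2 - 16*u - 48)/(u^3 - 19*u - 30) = (u^2 - 16)/(u^2 - 3*u - 10)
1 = 1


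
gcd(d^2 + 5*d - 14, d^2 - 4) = d - 2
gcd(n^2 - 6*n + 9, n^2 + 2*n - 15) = n - 3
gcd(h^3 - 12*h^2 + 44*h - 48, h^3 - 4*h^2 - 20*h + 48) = h^2 - 8*h + 12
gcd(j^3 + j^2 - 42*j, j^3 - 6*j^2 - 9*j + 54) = j - 6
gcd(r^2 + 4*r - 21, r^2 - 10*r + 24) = 1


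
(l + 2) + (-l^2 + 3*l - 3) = -l^2 + 4*l - 1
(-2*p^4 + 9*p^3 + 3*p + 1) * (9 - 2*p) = 4*p^5 - 36*p^4 + 81*p^3 - 6*p^2 + 25*p + 9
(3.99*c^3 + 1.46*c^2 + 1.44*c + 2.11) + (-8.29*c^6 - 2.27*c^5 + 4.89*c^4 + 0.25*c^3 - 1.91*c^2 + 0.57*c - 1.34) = -8.29*c^6 - 2.27*c^5 + 4.89*c^4 + 4.24*c^3 - 0.45*c^2 + 2.01*c + 0.77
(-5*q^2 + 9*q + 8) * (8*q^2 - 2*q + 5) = -40*q^4 + 82*q^3 + 21*q^2 + 29*q + 40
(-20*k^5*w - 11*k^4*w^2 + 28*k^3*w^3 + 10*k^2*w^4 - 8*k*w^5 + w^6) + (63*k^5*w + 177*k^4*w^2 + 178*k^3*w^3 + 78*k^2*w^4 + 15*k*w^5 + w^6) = 43*k^5*w + 166*k^4*w^2 + 206*k^3*w^3 + 88*k^2*w^4 + 7*k*w^5 + 2*w^6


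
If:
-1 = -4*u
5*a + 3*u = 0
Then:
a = -3/20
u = 1/4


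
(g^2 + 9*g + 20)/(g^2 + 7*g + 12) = (g + 5)/(g + 3)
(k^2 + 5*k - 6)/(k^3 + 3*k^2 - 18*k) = (k - 1)/(k*(k - 3))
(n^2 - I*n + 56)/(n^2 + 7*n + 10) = (n^2 - I*n + 56)/(n^2 + 7*n + 10)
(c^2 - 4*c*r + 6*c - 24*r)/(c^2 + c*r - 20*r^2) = (c + 6)/(c + 5*r)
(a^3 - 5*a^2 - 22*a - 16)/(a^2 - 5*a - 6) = (a^2 - 6*a - 16)/(a - 6)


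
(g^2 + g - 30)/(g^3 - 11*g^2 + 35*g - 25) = (g + 6)/(g^2 - 6*g + 5)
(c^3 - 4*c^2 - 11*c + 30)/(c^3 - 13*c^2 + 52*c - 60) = (c + 3)/(c - 6)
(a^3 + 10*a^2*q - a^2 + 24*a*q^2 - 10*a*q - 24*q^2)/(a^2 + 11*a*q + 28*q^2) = (a^2 + 6*a*q - a - 6*q)/(a + 7*q)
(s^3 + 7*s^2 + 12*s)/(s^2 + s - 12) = s*(s + 3)/(s - 3)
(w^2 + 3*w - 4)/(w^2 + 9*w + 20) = (w - 1)/(w + 5)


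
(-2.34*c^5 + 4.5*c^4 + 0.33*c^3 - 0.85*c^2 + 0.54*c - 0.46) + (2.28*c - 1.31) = -2.34*c^5 + 4.5*c^4 + 0.33*c^3 - 0.85*c^2 + 2.82*c - 1.77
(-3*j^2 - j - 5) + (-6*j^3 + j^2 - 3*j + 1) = -6*j^3 - 2*j^2 - 4*j - 4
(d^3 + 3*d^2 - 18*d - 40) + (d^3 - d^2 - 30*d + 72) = 2*d^3 + 2*d^2 - 48*d + 32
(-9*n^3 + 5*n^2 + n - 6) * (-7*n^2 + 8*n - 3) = 63*n^5 - 107*n^4 + 60*n^3 + 35*n^2 - 51*n + 18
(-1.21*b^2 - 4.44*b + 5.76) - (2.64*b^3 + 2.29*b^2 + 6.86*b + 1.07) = -2.64*b^3 - 3.5*b^2 - 11.3*b + 4.69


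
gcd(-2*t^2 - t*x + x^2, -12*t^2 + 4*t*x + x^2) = -2*t + x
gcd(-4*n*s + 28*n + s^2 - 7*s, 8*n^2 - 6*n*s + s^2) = -4*n + s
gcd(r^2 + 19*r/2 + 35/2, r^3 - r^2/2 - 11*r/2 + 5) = r + 5/2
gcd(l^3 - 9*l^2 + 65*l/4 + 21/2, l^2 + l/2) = l + 1/2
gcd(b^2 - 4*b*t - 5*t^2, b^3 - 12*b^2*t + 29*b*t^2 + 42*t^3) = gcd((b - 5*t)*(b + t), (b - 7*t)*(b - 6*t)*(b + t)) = b + t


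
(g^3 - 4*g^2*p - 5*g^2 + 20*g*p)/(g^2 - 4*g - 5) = g*(g - 4*p)/(g + 1)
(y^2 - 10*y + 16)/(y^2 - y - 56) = (y - 2)/(y + 7)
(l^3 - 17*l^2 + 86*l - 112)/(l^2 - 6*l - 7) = (l^2 - 10*l + 16)/(l + 1)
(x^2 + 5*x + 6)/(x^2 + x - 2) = (x + 3)/(x - 1)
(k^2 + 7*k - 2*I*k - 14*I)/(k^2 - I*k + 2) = (k + 7)/(k + I)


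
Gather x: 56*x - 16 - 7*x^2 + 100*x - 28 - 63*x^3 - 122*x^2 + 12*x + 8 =-63*x^3 - 129*x^2 + 168*x - 36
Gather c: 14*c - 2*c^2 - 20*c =-2*c^2 - 6*c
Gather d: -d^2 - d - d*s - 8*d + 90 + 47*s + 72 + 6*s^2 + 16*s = -d^2 + d*(-s - 9) + 6*s^2 + 63*s + 162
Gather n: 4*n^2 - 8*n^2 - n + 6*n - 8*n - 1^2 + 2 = -4*n^2 - 3*n + 1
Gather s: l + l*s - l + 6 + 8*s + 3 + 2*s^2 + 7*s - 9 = 2*s^2 + s*(l + 15)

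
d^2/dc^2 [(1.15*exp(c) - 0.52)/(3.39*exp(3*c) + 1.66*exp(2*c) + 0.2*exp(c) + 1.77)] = (52.86366*exp(6*c) - 34.368498*exp(5*c) - 32.138588*exp(4*c) - 96.523053*exp(3*c) + 7.289904*exp(2*c) + 5.683556*exp(c) + 3.786915)*exp(c)/(38.958219*exp(9*c) + 57.230658*exp(8*c) + 34.919712*exp(7*c) + 72.350227*exp(6*c) + 61.823148*exp(5*c) + 22.031796*exp(4*c) + 35.395433*exp(3*c) + 15.814242*exp(2*c) + 1.87974*exp(c) + 5.545233)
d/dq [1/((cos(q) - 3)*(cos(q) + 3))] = sin(2*q)/((cos(q) - 3)^2*(cos(q) + 3)^2)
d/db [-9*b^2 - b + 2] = -18*b - 1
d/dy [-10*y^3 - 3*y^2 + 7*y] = -30*y^2 - 6*y + 7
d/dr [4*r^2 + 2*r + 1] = 8*r + 2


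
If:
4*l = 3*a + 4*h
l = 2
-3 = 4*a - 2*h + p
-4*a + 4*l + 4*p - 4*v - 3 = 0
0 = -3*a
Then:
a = 0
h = 2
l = 2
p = 1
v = 9/4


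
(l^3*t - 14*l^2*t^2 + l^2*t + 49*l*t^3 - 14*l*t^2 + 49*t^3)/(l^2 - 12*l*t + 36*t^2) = t*(l^3 - 14*l^2*t + l^2 + 49*l*t^2 - 14*l*t + 49*t^2)/(l^2 - 12*l*t + 36*t^2)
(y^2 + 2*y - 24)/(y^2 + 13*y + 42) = (y - 4)/(y + 7)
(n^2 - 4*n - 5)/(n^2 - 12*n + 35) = (n + 1)/(n - 7)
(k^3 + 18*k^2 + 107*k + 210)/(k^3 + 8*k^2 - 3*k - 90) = (k + 7)/(k - 3)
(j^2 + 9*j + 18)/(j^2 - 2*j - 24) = (j^2 + 9*j + 18)/(j^2 - 2*j - 24)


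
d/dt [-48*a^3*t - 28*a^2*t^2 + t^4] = -48*a^3 - 56*a^2*t + 4*t^3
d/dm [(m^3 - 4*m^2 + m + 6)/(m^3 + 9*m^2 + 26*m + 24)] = (13*m^4 + 50*m^3 - 59*m^2 - 300*m - 132)/(m^6 + 18*m^5 + 133*m^4 + 516*m^3 + 1108*m^2 + 1248*m + 576)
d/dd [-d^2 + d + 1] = 1 - 2*d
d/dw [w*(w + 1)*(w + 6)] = 3*w^2 + 14*w + 6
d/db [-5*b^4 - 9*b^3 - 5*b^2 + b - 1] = -20*b^3 - 27*b^2 - 10*b + 1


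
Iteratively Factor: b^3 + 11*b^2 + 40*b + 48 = (b + 3)*(b^2 + 8*b + 16) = (b + 3)*(b + 4)*(b + 4)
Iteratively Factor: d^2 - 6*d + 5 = (d - 5)*(d - 1)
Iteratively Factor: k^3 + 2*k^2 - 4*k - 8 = (k - 2)*(k^2 + 4*k + 4) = (k - 2)*(k + 2)*(k + 2)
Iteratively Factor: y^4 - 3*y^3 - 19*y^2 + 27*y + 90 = (y + 3)*(y^3 - 6*y^2 - y + 30) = (y - 3)*(y + 3)*(y^2 - 3*y - 10) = (y - 3)*(y + 2)*(y + 3)*(y - 5)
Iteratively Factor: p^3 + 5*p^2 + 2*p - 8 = (p + 4)*(p^2 + p - 2) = (p + 2)*(p + 4)*(p - 1)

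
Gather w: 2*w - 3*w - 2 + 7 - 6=-w - 1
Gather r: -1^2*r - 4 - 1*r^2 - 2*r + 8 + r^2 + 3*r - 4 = 0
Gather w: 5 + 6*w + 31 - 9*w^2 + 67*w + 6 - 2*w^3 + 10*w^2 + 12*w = -2*w^3 + w^2 + 85*w + 42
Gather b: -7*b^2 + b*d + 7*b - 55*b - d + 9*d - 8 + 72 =-7*b^2 + b*(d - 48) + 8*d + 64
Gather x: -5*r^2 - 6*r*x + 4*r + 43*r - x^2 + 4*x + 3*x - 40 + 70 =-5*r^2 + 47*r - x^2 + x*(7 - 6*r) + 30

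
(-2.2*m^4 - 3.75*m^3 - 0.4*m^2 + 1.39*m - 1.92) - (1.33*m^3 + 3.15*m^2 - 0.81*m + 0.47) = -2.2*m^4 - 5.08*m^3 - 3.55*m^2 + 2.2*m - 2.39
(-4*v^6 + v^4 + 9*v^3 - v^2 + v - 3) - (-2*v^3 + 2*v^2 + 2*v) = -4*v^6 + v^4 + 11*v^3 - 3*v^2 - v - 3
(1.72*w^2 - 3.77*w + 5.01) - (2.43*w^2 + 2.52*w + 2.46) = -0.71*w^2 - 6.29*w + 2.55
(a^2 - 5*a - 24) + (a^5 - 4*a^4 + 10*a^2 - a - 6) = a^5 - 4*a^4 + 11*a^2 - 6*a - 30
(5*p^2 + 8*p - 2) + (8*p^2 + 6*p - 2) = 13*p^2 + 14*p - 4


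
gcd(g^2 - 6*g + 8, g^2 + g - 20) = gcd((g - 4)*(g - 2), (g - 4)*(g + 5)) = g - 4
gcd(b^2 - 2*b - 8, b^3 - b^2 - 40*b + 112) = b - 4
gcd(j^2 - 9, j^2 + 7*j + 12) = j + 3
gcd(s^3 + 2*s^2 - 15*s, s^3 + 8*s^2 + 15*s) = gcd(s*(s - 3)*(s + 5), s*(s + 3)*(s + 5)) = s^2 + 5*s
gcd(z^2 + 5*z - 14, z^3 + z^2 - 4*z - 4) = z - 2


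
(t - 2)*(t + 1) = t^2 - t - 2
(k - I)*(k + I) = k^2 + 1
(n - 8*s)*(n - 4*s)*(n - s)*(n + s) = n^4 - 12*n^3*s + 31*n^2*s^2 + 12*n*s^3 - 32*s^4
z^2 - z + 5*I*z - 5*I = (z - 1)*(z + 5*I)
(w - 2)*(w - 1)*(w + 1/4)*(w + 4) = w^4 + 5*w^3/4 - 39*w^2/4 + 11*w/2 + 2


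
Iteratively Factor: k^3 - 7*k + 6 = (k - 2)*(k^2 + 2*k - 3) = (k - 2)*(k + 3)*(k - 1)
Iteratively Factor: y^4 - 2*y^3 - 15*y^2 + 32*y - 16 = (y + 4)*(y^3 - 6*y^2 + 9*y - 4) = (y - 4)*(y + 4)*(y^2 - 2*y + 1) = (y - 4)*(y - 1)*(y + 4)*(y - 1)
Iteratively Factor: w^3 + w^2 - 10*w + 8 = (w + 4)*(w^2 - 3*w + 2) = (w - 2)*(w + 4)*(w - 1)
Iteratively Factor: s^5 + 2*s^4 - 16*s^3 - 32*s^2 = (s)*(s^4 + 2*s^3 - 16*s^2 - 32*s) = s*(s + 4)*(s^3 - 2*s^2 - 8*s) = s*(s + 2)*(s + 4)*(s^2 - 4*s) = s*(s - 4)*(s + 2)*(s + 4)*(s)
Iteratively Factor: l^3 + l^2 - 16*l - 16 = (l + 4)*(l^2 - 3*l - 4) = (l + 1)*(l + 4)*(l - 4)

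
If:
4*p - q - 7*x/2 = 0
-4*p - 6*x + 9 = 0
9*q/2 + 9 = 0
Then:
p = 39/76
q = -2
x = 22/19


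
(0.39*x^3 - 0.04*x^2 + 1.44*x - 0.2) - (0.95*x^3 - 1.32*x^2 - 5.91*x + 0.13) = -0.56*x^3 + 1.28*x^2 + 7.35*x - 0.33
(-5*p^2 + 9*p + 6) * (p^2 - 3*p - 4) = -5*p^4 + 24*p^3 - p^2 - 54*p - 24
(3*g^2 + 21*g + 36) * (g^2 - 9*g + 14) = 3*g^4 - 6*g^3 - 111*g^2 - 30*g + 504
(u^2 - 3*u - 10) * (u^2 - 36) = u^4 - 3*u^3 - 46*u^2 + 108*u + 360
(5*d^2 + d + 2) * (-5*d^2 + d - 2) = -25*d^4 - 19*d^2 - 4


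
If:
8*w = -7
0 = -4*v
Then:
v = 0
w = -7/8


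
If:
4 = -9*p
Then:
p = -4/9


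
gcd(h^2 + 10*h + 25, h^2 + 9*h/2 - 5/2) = h + 5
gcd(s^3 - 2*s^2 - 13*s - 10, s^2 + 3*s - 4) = 1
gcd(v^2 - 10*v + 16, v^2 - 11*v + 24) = v - 8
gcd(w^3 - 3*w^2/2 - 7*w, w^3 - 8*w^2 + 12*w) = w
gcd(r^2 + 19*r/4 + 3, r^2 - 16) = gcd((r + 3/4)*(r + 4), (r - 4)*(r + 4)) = r + 4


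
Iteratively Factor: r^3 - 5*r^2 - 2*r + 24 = (r - 3)*(r^2 - 2*r - 8) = (r - 4)*(r - 3)*(r + 2)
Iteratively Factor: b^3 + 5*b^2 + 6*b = (b)*(b^2 + 5*b + 6) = b*(b + 2)*(b + 3)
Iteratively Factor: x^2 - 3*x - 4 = (x - 4)*(x + 1)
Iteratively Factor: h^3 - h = (h + 1)*(h^2 - h) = (h - 1)*(h + 1)*(h)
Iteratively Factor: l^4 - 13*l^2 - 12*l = (l - 4)*(l^3 + 4*l^2 + 3*l) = l*(l - 4)*(l^2 + 4*l + 3) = l*(l - 4)*(l + 1)*(l + 3)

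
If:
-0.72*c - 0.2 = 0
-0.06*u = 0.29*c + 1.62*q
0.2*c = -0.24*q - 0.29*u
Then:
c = -0.28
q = 0.04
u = 0.16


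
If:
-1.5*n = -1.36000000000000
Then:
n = 0.91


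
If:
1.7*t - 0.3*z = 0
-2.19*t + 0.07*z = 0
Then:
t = 0.00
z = 0.00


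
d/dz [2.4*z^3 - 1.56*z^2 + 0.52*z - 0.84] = 7.2*z^2 - 3.12*z + 0.52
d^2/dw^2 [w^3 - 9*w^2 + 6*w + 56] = 6*w - 18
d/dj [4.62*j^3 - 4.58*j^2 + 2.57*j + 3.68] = 13.86*j^2 - 9.16*j + 2.57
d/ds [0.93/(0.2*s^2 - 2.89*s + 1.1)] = (2.6877 - 0.372*s)/(0.2*s^2 - 2.89*s + 1.1)^2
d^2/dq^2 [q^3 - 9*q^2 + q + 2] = 6*q - 18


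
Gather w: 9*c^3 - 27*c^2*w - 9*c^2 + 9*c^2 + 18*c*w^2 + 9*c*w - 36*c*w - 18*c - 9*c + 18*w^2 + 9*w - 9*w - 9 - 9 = 9*c^3 - 27*c + w^2*(18*c + 18) + w*(-27*c^2 - 27*c) - 18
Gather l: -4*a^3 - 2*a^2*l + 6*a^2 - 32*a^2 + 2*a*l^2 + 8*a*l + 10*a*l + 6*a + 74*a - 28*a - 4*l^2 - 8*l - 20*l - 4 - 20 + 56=-4*a^3 - 26*a^2 + 52*a + l^2*(2*a - 4) + l*(-2*a^2 + 18*a - 28) + 32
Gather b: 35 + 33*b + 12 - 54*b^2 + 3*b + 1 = -54*b^2 + 36*b + 48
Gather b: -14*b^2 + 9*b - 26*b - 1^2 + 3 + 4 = -14*b^2 - 17*b + 6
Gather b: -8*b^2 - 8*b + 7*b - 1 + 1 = -8*b^2 - b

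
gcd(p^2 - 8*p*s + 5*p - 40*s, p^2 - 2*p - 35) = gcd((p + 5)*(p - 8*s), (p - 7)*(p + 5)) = p + 5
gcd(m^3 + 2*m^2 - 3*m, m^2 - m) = m^2 - m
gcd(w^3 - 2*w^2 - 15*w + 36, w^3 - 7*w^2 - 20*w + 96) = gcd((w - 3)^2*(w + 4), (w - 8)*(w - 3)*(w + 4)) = w^2 + w - 12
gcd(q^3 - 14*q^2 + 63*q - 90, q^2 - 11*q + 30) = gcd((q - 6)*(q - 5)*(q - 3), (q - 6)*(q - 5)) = q^2 - 11*q + 30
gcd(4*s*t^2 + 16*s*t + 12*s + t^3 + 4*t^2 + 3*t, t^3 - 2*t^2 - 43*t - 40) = t + 1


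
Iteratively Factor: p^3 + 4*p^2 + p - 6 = (p + 3)*(p^2 + p - 2) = (p - 1)*(p + 3)*(p + 2)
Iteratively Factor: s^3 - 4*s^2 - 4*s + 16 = (s + 2)*(s^2 - 6*s + 8) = (s - 2)*(s + 2)*(s - 4)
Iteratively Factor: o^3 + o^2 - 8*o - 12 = (o + 2)*(o^2 - o - 6) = (o - 3)*(o + 2)*(o + 2)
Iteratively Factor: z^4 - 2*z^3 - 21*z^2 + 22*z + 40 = (z - 5)*(z^3 + 3*z^2 - 6*z - 8) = (z - 5)*(z + 1)*(z^2 + 2*z - 8) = (z - 5)*(z + 1)*(z + 4)*(z - 2)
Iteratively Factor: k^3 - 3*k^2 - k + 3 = (k - 3)*(k^2 - 1) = (k - 3)*(k - 1)*(k + 1)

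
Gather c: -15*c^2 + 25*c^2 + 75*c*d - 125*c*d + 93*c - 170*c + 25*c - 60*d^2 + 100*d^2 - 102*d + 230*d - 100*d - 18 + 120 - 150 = 10*c^2 + c*(-50*d - 52) + 40*d^2 + 28*d - 48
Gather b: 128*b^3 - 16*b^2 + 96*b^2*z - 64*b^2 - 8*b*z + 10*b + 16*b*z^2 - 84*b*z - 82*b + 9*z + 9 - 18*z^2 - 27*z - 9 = 128*b^3 + b^2*(96*z - 80) + b*(16*z^2 - 92*z - 72) - 18*z^2 - 18*z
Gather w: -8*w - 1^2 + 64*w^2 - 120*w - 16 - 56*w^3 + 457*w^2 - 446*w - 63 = -56*w^3 + 521*w^2 - 574*w - 80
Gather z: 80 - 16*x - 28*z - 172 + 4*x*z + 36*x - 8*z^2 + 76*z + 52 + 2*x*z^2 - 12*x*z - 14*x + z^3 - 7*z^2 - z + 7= 6*x + z^3 + z^2*(2*x - 15) + z*(47 - 8*x) - 33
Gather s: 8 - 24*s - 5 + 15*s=3 - 9*s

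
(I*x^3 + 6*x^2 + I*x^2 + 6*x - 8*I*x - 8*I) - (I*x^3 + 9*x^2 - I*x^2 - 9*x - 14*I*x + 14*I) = -3*x^2 + 2*I*x^2 + 15*x + 6*I*x - 22*I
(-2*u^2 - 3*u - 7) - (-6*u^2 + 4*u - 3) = 4*u^2 - 7*u - 4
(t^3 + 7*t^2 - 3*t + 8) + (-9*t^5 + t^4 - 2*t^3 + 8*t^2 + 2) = -9*t^5 + t^4 - t^3 + 15*t^2 - 3*t + 10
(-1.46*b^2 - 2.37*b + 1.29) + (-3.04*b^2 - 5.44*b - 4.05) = -4.5*b^2 - 7.81*b - 2.76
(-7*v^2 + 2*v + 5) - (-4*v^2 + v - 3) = -3*v^2 + v + 8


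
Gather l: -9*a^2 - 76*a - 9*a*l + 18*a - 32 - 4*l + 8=-9*a^2 - 58*a + l*(-9*a - 4) - 24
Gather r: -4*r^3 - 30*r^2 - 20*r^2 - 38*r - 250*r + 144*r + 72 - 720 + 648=-4*r^3 - 50*r^2 - 144*r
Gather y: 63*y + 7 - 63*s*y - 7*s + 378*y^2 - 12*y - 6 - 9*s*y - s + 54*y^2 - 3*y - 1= -8*s + 432*y^2 + y*(48 - 72*s)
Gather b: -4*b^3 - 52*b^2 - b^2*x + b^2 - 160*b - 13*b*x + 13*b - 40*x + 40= -4*b^3 + b^2*(-x - 51) + b*(-13*x - 147) - 40*x + 40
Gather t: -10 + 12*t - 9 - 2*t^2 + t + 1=-2*t^2 + 13*t - 18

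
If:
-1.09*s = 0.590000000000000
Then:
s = -0.54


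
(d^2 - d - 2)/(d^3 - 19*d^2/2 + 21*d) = 2*(d^2 - d - 2)/(d*(2*d^2 - 19*d + 42))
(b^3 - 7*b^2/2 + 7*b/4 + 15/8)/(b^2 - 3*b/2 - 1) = (b^2 - 4*b + 15/4)/(b - 2)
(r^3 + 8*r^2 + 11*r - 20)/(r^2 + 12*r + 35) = (r^2 + 3*r - 4)/(r + 7)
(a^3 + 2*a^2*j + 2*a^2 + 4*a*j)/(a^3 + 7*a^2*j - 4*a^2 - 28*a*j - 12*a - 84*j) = a*(a + 2*j)/(a^2 + 7*a*j - 6*a - 42*j)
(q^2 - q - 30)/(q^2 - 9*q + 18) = (q + 5)/(q - 3)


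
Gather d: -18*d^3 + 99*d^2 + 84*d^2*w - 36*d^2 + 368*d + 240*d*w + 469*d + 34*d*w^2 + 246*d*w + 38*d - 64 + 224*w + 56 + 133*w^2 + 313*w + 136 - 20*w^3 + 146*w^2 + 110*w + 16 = -18*d^3 + d^2*(84*w + 63) + d*(34*w^2 + 486*w + 875) - 20*w^3 + 279*w^2 + 647*w + 144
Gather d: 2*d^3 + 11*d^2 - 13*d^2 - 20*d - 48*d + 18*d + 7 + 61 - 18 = 2*d^3 - 2*d^2 - 50*d + 50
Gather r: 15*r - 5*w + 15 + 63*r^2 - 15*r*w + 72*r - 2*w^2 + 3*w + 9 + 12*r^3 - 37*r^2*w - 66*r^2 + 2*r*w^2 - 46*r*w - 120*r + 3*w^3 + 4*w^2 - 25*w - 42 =12*r^3 + r^2*(-37*w - 3) + r*(2*w^2 - 61*w - 33) + 3*w^3 + 2*w^2 - 27*w - 18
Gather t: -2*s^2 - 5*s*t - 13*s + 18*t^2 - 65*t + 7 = -2*s^2 - 13*s + 18*t^2 + t*(-5*s - 65) + 7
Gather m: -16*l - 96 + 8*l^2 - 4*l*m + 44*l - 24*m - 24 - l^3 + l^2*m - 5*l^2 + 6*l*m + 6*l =-l^3 + 3*l^2 + 34*l + m*(l^2 + 2*l - 24) - 120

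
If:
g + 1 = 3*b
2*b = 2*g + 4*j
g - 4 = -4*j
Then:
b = -3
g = -10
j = 7/2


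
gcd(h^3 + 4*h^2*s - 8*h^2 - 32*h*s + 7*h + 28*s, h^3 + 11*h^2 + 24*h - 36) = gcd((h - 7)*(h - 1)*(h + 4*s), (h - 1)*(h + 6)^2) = h - 1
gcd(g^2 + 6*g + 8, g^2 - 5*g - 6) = 1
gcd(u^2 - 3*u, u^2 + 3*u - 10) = 1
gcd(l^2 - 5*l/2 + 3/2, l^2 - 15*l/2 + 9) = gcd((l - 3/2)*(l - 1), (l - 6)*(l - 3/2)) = l - 3/2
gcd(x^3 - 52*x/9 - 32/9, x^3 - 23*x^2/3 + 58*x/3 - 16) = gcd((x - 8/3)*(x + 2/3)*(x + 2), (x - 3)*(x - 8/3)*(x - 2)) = x - 8/3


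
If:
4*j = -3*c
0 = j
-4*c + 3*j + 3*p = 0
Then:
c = 0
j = 0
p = 0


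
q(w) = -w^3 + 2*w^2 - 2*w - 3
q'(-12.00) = -482.00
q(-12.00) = 2037.00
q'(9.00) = -209.00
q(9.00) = -588.00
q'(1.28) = -1.80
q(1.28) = -4.38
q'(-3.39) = -50.04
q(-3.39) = 65.72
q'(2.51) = -10.86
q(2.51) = -11.23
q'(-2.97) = -40.34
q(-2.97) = 46.78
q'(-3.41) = -50.52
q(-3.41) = 66.73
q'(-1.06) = -9.61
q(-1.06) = 2.56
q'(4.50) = -44.75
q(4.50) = -62.62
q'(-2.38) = -28.51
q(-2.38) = 26.57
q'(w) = -3*w^2 + 4*w - 2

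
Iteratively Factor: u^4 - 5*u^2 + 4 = (u + 1)*(u^3 - u^2 - 4*u + 4) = (u + 1)*(u + 2)*(u^2 - 3*u + 2) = (u - 1)*(u + 1)*(u + 2)*(u - 2)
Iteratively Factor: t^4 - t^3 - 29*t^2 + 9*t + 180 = (t + 3)*(t^3 - 4*t^2 - 17*t + 60) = (t + 3)*(t + 4)*(t^2 - 8*t + 15) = (t - 5)*(t + 3)*(t + 4)*(t - 3)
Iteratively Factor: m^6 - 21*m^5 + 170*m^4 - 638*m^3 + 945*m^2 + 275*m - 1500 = (m - 3)*(m^5 - 18*m^4 + 116*m^3 - 290*m^2 + 75*m + 500) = (m - 3)*(m + 1)*(m^4 - 19*m^3 + 135*m^2 - 425*m + 500) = (m - 5)*(m - 3)*(m + 1)*(m^3 - 14*m^2 + 65*m - 100) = (m - 5)^2*(m - 3)*(m + 1)*(m^2 - 9*m + 20) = (m - 5)^3*(m - 3)*(m + 1)*(m - 4)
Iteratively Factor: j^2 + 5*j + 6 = (j + 2)*(j + 3)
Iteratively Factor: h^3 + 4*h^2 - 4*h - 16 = (h - 2)*(h^2 + 6*h + 8) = (h - 2)*(h + 4)*(h + 2)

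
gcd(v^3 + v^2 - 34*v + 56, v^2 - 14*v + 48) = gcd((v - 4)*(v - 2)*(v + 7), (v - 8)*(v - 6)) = 1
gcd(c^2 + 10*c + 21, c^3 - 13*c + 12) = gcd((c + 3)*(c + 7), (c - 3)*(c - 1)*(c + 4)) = 1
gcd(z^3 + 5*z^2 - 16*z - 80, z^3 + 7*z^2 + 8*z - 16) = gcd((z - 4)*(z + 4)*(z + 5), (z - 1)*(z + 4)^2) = z + 4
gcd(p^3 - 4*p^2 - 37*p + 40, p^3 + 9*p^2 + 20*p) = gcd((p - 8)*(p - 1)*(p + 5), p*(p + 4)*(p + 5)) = p + 5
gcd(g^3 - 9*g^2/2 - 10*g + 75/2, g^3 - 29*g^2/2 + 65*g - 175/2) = g^2 - 15*g/2 + 25/2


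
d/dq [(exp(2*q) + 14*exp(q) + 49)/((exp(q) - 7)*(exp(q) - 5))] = (-26*exp(2*q) - 28*exp(q) + 1078)*exp(q)/(exp(4*q) - 24*exp(3*q) + 214*exp(2*q) - 840*exp(q) + 1225)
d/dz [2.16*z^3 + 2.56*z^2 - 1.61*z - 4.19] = 6.48*z^2 + 5.12*z - 1.61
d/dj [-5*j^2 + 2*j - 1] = 2 - 10*j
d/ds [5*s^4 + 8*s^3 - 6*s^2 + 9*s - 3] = 20*s^3 + 24*s^2 - 12*s + 9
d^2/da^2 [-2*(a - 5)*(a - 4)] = -4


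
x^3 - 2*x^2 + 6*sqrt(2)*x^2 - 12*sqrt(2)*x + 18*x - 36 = (x - 2)*(x + 3*sqrt(2))^2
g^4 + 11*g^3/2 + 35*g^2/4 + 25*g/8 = g*(g + 1/2)*(g + 5/2)^2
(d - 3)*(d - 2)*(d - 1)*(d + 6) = d^4 - 25*d^2 + 60*d - 36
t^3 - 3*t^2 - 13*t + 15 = (t - 5)*(t - 1)*(t + 3)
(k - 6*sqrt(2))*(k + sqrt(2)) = k^2 - 5*sqrt(2)*k - 12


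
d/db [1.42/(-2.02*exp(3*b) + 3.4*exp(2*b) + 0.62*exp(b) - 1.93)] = (8.6052*exp(2*b) - 9.656*exp(b) - 0.8804)*exp(b)/(2.02*exp(3*b) - 3.4*exp(2*b) - 0.62*exp(b) + 1.93)^2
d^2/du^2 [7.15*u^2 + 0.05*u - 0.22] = 14.3000000000000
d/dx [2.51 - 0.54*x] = -0.540000000000000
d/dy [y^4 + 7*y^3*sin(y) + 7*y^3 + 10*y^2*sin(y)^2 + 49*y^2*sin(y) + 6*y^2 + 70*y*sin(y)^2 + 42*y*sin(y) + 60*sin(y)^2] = 7*y^3*cos(y) + 4*y^3 + 21*y^2*sin(y) + 10*y^2*sin(2*y) + 49*y^2*cos(y) + 21*y^2 + 20*y*sin(y)^2 + 98*y*sin(y) + 70*y*sin(2*y) + 42*y*cos(y) + 12*y + 70*sin(y)^2 + 42*sin(y) + 60*sin(2*y)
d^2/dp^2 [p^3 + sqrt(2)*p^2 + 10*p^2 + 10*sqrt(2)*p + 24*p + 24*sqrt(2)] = 6*p + 2*sqrt(2) + 20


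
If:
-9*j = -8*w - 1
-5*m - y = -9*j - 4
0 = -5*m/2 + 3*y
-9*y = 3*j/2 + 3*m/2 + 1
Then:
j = -502/1077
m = -12/359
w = -1865/2872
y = -10/359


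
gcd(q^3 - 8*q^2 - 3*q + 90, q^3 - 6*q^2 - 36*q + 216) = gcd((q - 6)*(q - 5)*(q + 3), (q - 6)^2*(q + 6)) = q - 6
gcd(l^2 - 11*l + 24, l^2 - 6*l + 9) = l - 3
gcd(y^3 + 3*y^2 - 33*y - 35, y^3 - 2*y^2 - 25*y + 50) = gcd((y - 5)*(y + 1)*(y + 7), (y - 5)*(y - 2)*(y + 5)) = y - 5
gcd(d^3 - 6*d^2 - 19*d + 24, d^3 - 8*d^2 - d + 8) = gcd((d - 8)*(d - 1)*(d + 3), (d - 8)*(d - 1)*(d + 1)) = d^2 - 9*d + 8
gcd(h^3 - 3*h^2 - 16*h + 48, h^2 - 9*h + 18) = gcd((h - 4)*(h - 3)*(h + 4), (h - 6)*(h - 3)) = h - 3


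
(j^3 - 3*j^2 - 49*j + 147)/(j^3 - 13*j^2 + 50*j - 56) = (j^2 + 4*j - 21)/(j^2 - 6*j + 8)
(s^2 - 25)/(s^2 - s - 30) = (s - 5)/(s - 6)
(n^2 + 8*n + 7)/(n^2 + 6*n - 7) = (n + 1)/(n - 1)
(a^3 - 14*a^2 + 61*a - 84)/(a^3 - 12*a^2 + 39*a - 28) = (a - 3)/(a - 1)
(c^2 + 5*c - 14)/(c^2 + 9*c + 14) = (c - 2)/(c + 2)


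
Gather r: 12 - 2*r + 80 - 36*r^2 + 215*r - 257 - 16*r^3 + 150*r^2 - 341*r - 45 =-16*r^3 + 114*r^2 - 128*r - 210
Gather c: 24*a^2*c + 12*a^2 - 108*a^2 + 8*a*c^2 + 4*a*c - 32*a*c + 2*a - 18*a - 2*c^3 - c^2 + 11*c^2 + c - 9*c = -96*a^2 - 16*a - 2*c^3 + c^2*(8*a + 10) + c*(24*a^2 - 28*a - 8)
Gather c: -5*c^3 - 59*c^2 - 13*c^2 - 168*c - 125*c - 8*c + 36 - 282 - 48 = -5*c^3 - 72*c^2 - 301*c - 294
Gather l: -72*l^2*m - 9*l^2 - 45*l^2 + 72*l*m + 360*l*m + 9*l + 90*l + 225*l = l^2*(-72*m - 54) + l*(432*m + 324)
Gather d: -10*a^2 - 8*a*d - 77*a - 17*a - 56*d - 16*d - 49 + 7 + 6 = -10*a^2 - 94*a + d*(-8*a - 72) - 36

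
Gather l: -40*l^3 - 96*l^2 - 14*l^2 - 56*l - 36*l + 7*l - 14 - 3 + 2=-40*l^3 - 110*l^2 - 85*l - 15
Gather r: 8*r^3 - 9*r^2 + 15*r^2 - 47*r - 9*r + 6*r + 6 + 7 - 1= 8*r^3 + 6*r^2 - 50*r + 12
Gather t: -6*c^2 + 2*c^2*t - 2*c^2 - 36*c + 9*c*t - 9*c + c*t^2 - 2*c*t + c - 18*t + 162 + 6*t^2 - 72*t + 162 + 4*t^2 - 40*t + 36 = -8*c^2 - 44*c + t^2*(c + 10) + t*(2*c^2 + 7*c - 130) + 360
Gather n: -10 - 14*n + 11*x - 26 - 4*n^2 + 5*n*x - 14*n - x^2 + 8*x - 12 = -4*n^2 + n*(5*x - 28) - x^2 + 19*x - 48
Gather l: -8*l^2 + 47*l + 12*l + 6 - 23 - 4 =-8*l^2 + 59*l - 21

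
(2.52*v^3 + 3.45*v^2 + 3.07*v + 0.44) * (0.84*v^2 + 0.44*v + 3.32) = 2.1168*v^5 + 4.0068*v^4 + 12.4632*v^3 + 13.1744*v^2 + 10.386*v + 1.4608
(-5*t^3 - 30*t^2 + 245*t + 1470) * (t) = -5*t^4 - 30*t^3 + 245*t^2 + 1470*t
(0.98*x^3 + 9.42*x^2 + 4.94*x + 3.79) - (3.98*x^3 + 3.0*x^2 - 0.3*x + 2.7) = -3.0*x^3 + 6.42*x^2 + 5.24*x + 1.09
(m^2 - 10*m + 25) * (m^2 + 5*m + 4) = m^4 - 5*m^3 - 21*m^2 + 85*m + 100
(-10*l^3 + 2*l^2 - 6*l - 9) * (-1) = 10*l^3 - 2*l^2 + 6*l + 9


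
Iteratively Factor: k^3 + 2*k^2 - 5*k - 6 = (k - 2)*(k^2 + 4*k + 3) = (k - 2)*(k + 1)*(k + 3)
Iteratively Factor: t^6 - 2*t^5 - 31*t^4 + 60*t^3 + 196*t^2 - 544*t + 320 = (t + 4)*(t^5 - 6*t^4 - 7*t^3 + 88*t^2 - 156*t + 80) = (t - 1)*(t + 4)*(t^4 - 5*t^3 - 12*t^2 + 76*t - 80) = (t - 5)*(t - 1)*(t + 4)*(t^3 - 12*t + 16) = (t - 5)*(t - 2)*(t - 1)*(t + 4)*(t^2 + 2*t - 8) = (t - 5)*(t - 2)*(t - 1)*(t + 4)^2*(t - 2)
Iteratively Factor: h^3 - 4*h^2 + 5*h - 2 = (h - 2)*(h^2 - 2*h + 1) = (h - 2)*(h - 1)*(h - 1)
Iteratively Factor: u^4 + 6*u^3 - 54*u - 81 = (u + 3)*(u^3 + 3*u^2 - 9*u - 27) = (u - 3)*(u + 3)*(u^2 + 6*u + 9) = (u - 3)*(u + 3)^2*(u + 3)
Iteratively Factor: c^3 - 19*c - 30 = (c + 3)*(c^2 - 3*c - 10) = (c + 2)*(c + 3)*(c - 5)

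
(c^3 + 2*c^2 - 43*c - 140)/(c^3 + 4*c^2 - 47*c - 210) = (c + 4)/(c + 6)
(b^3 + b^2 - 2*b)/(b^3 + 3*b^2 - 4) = b/(b + 2)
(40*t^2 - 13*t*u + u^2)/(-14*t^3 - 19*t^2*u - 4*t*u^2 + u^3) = (-40*t^2 + 13*t*u - u^2)/(14*t^3 + 19*t^2*u + 4*t*u^2 - u^3)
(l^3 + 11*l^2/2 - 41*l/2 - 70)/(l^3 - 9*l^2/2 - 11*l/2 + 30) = (l + 7)/(l - 3)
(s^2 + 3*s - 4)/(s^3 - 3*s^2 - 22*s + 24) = 1/(s - 6)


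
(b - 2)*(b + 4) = b^2 + 2*b - 8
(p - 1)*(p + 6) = p^2 + 5*p - 6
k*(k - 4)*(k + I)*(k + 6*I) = k^4 - 4*k^3 + 7*I*k^3 - 6*k^2 - 28*I*k^2 + 24*k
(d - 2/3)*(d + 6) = d^2 + 16*d/3 - 4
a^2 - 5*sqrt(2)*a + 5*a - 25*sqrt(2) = (a + 5)*(a - 5*sqrt(2))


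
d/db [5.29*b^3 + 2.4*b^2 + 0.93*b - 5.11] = 15.87*b^2 + 4.8*b + 0.93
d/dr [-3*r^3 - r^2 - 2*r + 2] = -9*r^2 - 2*r - 2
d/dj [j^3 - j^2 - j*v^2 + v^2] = 3*j^2 - 2*j - v^2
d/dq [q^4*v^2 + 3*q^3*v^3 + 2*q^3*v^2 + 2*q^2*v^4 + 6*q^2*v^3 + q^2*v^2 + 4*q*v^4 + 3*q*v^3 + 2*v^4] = v^2*(4*q^3 + 9*q^2*v + 6*q^2 + 4*q*v^2 + 12*q*v + 2*q + 4*v^2 + 3*v)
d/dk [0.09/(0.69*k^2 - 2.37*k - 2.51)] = (0.2133 - 0.1242*k)/(-0.69*k^2 + 2.37*k + 2.51)^2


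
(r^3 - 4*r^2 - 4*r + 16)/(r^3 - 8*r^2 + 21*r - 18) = (r^2 - 2*r - 8)/(r^2 - 6*r + 9)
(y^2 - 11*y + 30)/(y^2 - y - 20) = (y - 6)/(y + 4)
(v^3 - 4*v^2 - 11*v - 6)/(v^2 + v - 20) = (v^3 - 4*v^2 - 11*v - 6)/(v^2 + v - 20)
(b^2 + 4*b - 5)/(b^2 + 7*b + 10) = (b - 1)/(b + 2)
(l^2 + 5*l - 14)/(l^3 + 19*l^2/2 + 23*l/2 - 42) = 2*(l - 2)/(2*l^2 + 5*l - 12)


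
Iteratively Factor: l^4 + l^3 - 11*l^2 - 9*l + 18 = (l - 1)*(l^3 + 2*l^2 - 9*l - 18) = (l - 1)*(l + 3)*(l^2 - l - 6) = (l - 3)*(l - 1)*(l + 3)*(l + 2)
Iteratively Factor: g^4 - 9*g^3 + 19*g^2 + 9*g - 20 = (g - 5)*(g^3 - 4*g^2 - g + 4) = (g - 5)*(g + 1)*(g^2 - 5*g + 4) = (g - 5)*(g - 4)*(g + 1)*(g - 1)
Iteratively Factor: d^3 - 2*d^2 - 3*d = (d - 3)*(d^2 + d) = (d - 3)*(d + 1)*(d)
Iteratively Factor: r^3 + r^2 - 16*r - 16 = (r + 4)*(r^2 - 3*r - 4) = (r + 1)*(r + 4)*(r - 4)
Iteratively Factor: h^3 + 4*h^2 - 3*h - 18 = (h - 2)*(h^2 + 6*h + 9) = (h - 2)*(h + 3)*(h + 3)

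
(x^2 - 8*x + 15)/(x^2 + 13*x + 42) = (x^2 - 8*x + 15)/(x^2 + 13*x + 42)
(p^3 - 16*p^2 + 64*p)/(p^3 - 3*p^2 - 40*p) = (p - 8)/(p + 5)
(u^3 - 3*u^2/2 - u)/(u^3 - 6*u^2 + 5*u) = (u^2 - 3*u/2 - 1)/(u^2 - 6*u + 5)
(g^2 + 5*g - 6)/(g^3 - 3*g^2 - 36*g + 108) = (g - 1)/(g^2 - 9*g + 18)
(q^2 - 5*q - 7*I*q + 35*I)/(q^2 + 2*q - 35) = (q - 7*I)/(q + 7)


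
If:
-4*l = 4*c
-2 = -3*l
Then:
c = -2/3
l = 2/3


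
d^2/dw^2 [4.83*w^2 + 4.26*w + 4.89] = 9.66000000000000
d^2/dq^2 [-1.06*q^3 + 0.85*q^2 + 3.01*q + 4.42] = 1.7 - 6.36*q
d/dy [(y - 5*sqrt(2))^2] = 2*y - 10*sqrt(2)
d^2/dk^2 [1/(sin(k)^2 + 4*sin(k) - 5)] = -(4*sin(k)^3 + 16*sin(k)^2 + 46*sin(k) + 42)/((sin(k) - 1)^2*(sin(k) + 5)^3)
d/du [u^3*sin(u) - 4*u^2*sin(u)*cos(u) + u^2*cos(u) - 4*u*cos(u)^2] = u^3*cos(u) + 2*u^2*sin(u) - 8*u^2*cos(u)^2 + 4*u^2 + 2*u*cos(u) - 4*cos(u)^2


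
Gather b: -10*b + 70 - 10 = 60 - 10*b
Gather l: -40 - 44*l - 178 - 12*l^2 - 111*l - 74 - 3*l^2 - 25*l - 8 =-15*l^2 - 180*l - 300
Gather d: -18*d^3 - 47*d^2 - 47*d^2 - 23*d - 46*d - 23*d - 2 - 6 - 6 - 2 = -18*d^3 - 94*d^2 - 92*d - 16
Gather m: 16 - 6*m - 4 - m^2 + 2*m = -m^2 - 4*m + 12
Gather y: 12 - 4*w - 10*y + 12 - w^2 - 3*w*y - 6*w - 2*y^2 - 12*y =-w^2 - 10*w - 2*y^2 + y*(-3*w - 22) + 24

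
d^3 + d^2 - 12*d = d*(d - 3)*(d + 4)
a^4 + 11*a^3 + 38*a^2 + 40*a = a*(a + 2)*(a + 4)*(a + 5)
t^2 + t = t*(t + 1)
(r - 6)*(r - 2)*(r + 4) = r^3 - 4*r^2 - 20*r + 48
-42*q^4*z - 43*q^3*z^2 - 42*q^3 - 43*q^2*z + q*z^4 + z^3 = (-7*q + z)*(q + z)*(6*q + z)*(q*z + 1)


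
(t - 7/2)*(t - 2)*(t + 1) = t^3 - 9*t^2/2 + 3*t/2 + 7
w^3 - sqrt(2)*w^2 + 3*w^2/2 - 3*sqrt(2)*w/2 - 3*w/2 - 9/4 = (w + 3/2)*(w - 3*sqrt(2)/2)*(w + sqrt(2)/2)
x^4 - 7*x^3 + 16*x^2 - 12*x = x*(x - 3)*(x - 2)^2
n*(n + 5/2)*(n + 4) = n^3 + 13*n^2/2 + 10*n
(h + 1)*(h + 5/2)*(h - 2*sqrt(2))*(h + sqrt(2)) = h^4 - sqrt(2)*h^3 + 7*h^3/2 - 7*sqrt(2)*h^2/2 - 3*h^2/2 - 14*h - 5*sqrt(2)*h/2 - 10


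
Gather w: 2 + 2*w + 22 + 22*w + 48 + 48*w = 72*w + 72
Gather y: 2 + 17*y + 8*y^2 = 8*y^2 + 17*y + 2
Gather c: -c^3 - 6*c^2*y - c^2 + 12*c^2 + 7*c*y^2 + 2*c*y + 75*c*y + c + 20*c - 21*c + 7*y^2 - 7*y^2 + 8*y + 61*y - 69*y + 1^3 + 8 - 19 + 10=-c^3 + c^2*(11 - 6*y) + c*(7*y^2 + 77*y)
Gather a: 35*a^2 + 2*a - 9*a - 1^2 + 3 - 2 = 35*a^2 - 7*a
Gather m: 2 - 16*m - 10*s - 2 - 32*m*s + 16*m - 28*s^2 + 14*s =-32*m*s - 28*s^2 + 4*s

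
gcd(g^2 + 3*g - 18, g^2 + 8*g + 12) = g + 6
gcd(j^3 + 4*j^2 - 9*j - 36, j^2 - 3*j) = j - 3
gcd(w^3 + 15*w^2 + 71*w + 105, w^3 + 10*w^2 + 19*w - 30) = w + 5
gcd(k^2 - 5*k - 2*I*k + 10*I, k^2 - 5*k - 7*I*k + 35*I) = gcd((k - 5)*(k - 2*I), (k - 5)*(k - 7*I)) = k - 5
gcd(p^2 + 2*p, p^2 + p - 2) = p + 2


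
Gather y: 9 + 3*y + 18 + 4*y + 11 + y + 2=8*y + 40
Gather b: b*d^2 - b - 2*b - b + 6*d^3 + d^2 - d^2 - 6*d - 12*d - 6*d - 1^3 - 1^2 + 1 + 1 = b*(d^2 - 4) + 6*d^3 - 24*d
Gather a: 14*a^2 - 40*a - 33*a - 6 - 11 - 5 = 14*a^2 - 73*a - 22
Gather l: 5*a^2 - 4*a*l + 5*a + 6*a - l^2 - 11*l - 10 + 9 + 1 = 5*a^2 + 11*a - l^2 + l*(-4*a - 11)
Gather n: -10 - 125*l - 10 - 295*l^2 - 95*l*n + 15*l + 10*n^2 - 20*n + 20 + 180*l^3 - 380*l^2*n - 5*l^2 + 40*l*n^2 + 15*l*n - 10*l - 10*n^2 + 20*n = 180*l^3 - 300*l^2 + 40*l*n^2 - 120*l + n*(-380*l^2 - 80*l)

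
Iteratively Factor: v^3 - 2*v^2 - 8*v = (v - 4)*(v^2 + 2*v) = (v - 4)*(v + 2)*(v)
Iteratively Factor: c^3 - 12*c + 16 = (c + 4)*(c^2 - 4*c + 4) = (c - 2)*(c + 4)*(c - 2)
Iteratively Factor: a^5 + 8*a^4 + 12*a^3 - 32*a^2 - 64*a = (a + 4)*(a^4 + 4*a^3 - 4*a^2 - 16*a) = a*(a + 4)*(a^3 + 4*a^2 - 4*a - 16) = a*(a + 2)*(a + 4)*(a^2 + 2*a - 8) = a*(a + 2)*(a + 4)^2*(a - 2)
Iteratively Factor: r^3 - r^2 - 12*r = (r + 3)*(r^2 - 4*r) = r*(r + 3)*(r - 4)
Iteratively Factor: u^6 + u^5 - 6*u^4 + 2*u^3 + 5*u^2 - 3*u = (u - 1)*(u^5 + 2*u^4 - 4*u^3 - 2*u^2 + 3*u) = u*(u - 1)*(u^4 + 2*u^3 - 4*u^2 - 2*u + 3) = u*(u - 1)^2*(u^3 + 3*u^2 - u - 3) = u*(u - 1)^2*(u + 1)*(u^2 + 2*u - 3) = u*(u - 1)^2*(u + 1)*(u + 3)*(u - 1)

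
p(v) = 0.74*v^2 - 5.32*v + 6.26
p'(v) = 1.48*v - 5.32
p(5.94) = 0.77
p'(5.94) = 3.47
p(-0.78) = 10.86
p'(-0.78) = -6.47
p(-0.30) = 7.92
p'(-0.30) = -5.76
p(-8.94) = 112.96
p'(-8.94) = -18.55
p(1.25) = 0.77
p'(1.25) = -3.47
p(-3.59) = 34.90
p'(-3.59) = -10.63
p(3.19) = -3.18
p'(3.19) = -0.60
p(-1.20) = 13.71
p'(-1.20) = -7.10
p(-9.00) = 114.08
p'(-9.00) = -18.64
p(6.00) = 0.98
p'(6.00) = 3.56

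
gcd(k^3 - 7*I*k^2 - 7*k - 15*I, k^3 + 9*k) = k - 3*I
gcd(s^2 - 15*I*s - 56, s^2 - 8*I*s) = s - 8*I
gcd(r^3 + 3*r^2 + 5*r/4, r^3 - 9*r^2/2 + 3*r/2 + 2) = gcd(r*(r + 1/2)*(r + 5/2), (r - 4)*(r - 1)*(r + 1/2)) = r + 1/2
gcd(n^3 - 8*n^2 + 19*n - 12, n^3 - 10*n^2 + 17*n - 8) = n - 1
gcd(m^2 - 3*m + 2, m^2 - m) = m - 1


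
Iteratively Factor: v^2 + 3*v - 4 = (v + 4)*(v - 1)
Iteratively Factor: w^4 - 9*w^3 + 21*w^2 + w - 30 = (w - 2)*(w^3 - 7*w^2 + 7*w + 15) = (w - 5)*(w - 2)*(w^2 - 2*w - 3) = (w - 5)*(w - 2)*(w + 1)*(w - 3)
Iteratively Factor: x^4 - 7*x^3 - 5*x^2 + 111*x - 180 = (x - 3)*(x^3 - 4*x^2 - 17*x + 60) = (x - 3)*(x + 4)*(x^2 - 8*x + 15) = (x - 3)^2*(x + 4)*(x - 5)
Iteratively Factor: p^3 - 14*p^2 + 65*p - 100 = (p - 5)*(p^2 - 9*p + 20) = (p - 5)^2*(p - 4)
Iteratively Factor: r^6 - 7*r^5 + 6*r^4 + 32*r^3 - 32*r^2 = (r)*(r^5 - 7*r^4 + 6*r^3 + 32*r^2 - 32*r) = r^2*(r^4 - 7*r^3 + 6*r^2 + 32*r - 32) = r^2*(r - 4)*(r^3 - 3*r^2 - 6*r + 8) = r^2*(r - 4)*(r - 1)*(r^2 - 2*r - 8) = r^2*(r - 4)^2*(r - 1)*(r + 2)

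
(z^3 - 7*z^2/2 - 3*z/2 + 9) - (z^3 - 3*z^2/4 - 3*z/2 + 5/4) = 31/4 - 11*z^2/4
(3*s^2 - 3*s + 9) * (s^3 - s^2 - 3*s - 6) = 3*s^5 - 6*s^4 + 3*s^3 - 18*s^2 - 9*s - 54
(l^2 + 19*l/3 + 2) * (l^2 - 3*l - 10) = l^4 + 10*l^3/3 - 27*l^2 - 208*l/3 - 20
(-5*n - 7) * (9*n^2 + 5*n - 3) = -45*n^3 - 88*n^2 - 20*n + 21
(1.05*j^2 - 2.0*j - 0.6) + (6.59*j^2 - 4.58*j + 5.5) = 7.64*j^2 - 6.58*j + 4.9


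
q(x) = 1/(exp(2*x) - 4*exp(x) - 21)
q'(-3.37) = 0.00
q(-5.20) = -0.05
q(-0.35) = -0.04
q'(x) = (-2*exp(2*x) + 4*exp(x))/(exp(2*x) - 4*exp(x) - 21)^2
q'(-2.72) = 0.00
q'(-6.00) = 0.00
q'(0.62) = 0.00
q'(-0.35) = 0.00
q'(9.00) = 0.00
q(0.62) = -0.04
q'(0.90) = -0.00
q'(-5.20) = 0.00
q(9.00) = 0.00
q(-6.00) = -0.05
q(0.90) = -0.04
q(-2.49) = -0.05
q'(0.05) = 0.00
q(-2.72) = -0.05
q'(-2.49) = 0.00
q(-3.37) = -0.05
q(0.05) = -0.04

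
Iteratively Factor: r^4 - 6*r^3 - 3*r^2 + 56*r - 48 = (r - 4)*(r^3 - 2*r^2 - 11*r + 12) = (r - 4)*(r - 1)*(r^2 - r - 12) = (r - 4)^2*(r - 1)*(r + 3)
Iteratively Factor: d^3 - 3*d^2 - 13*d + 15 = (d + 3)*(d^2 - 6*d + 5) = (d - 1)*(d + 3)*(d - 5)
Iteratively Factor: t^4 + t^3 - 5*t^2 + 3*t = (t)*(t^3 + t^2 - 5*t + 3) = t*(t - 1)*(t^2 + 2*t - 3) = t*(t - 1)^2*(t + 3)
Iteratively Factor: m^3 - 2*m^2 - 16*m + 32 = (m - 4)*(m^2 + 2*m - 8) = (m - 4)*(m + 4)*(m - 2)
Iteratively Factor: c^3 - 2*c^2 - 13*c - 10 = (c + 2)*(c^2 - 4*c - 5) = (c + 1)*(c + 2)*(c - 5)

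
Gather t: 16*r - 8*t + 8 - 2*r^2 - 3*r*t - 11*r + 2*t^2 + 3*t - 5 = -2*r^2 + 5*r + 2*t^2 + t*(-3*r - 5) + 3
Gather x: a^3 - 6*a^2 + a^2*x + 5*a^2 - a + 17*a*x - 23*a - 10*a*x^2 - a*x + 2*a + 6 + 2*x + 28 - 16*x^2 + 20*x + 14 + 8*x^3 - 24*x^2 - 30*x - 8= a^3 - a^2 - 22*a + 8*x^3 + x^2*(-10*a - 40) + x*(a^2 + 16*a - 8) + 40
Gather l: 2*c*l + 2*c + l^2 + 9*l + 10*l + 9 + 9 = 2*c + l^2 + l*(2*c + 19) + 18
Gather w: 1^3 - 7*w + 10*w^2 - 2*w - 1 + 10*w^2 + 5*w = 20*w^2 - 4*w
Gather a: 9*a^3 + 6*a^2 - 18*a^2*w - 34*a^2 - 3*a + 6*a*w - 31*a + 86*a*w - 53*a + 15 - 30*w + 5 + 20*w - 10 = 9*a^3 + a^2*(-18*w - 28) + a*(92*w - 87) - 10*w + 10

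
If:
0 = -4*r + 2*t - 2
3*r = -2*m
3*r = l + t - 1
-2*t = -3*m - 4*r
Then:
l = -4/9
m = 2/3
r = -4/9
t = 1/9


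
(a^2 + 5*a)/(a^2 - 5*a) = (a + 5)/(a - 5)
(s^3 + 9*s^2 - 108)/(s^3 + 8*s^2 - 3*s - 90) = (s + 6)/(s + 5)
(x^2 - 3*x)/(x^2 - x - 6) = x/(x + 2)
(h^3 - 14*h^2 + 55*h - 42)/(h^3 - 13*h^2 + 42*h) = (h - 1)/h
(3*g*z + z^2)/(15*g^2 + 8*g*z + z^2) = z/(5*g + z)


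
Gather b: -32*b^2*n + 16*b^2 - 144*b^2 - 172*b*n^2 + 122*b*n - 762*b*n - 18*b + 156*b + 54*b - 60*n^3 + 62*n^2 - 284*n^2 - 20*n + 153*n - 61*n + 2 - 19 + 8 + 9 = b^2*(-32*n - 128) + b*(-172*n^2 - 640*n + 192) - 60*n^3 - 222*n^2 + 72*n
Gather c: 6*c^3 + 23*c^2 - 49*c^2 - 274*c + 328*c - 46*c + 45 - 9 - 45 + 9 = 6*c^3 - 26*c^2 + 8*c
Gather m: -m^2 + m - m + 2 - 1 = 1 - m^2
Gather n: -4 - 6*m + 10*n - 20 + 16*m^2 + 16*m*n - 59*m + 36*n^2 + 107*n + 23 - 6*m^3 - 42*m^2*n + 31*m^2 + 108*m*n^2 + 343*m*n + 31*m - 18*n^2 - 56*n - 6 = -6*m^3 + 47*m^2 - 34*m + n^2*(108*m + 18) + n*(-42*m^2 + 359*m + 61) - 7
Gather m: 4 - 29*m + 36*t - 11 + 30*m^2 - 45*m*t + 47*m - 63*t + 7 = 30*m^2 + m*(18 - 45*t) - 27*t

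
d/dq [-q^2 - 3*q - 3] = -2*q - 3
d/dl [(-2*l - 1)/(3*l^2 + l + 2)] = (-6*l^2 - 2*l + (2*l + 1)*(6*l + 1) - 4)/(3*l^2 + l + 2)^2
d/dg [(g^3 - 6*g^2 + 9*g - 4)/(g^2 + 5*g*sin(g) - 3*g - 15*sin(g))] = ((3*g^2 - 12*g + 9)*(g^2 + 5*g*sin(g) - 3*g - 15*sin(g)) + (-g^3 + 6*g^2 - 9*g + 4)*(5*g*cos(g) + 2*g + 5*sin(g) - 15*cos(g) - 3))/((g - 3)^2*(g + 5*sin(g))^2)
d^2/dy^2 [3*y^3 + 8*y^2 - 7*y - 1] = 18*y + 16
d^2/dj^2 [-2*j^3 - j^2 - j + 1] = -12*j - 2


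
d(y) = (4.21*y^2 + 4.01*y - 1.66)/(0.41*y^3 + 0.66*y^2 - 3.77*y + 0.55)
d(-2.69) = 2.41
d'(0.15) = -6337541.01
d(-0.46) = -1.10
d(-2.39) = 1.66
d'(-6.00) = -1.25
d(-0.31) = -1.41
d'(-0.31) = -2.45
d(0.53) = -1.37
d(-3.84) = 29.17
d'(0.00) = -13.40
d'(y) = (8.42*y + 4.01)/(0.41*y^3 + 0.66*y^2 - 3.77*y + 0.55) + (-1.23*y^2 - 1.32*y + 3.77)*(4.21*y^2 + 4.01*y - 1.66)/(0.41*y^3 + 0.66*y^2 - 3.77*y + 0.55)^2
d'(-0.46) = -1.84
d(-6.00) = -3.02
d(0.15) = -1313.49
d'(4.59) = -1.04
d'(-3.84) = -194.08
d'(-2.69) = -3.00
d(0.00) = -3.02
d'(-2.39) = -2.11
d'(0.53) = -3.94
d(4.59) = 2.87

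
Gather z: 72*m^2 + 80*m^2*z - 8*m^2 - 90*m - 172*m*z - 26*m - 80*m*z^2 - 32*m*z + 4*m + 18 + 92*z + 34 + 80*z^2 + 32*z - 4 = 64*m^2 - 112*m + z^2*(80 - 80*m) + z*(80*m^2 - 204*m + 124) + 48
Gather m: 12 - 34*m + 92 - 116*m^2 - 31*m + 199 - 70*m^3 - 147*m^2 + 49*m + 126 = -70*m^3 - 263*m^2 - 16*m + 429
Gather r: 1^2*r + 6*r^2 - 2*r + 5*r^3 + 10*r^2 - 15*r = 5*r^3 + 16*r^2 - 16*r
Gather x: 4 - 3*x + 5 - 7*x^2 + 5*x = -7*x^2 + 2*x + 9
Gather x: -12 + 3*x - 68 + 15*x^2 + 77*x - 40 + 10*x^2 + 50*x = 25*x^2 + 130*x - 120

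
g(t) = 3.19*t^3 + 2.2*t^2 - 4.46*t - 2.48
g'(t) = 9.57*t^2 + 4.4*t - 4.46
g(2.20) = 32.32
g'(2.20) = 51.54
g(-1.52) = -1.82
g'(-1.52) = 10.96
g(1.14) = 0.02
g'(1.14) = 12.99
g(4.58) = 329.71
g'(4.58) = 216.44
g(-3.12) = -64.03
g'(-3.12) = 74.97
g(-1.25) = 0.30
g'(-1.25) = 4.99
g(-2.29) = -19.04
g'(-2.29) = 35.65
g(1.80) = 15.22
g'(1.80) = 34.47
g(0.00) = -2.48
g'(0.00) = -4.46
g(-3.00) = -55.43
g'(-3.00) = 68.47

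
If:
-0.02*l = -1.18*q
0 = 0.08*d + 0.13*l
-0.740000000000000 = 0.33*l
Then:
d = 3.64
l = -2.24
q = -0.04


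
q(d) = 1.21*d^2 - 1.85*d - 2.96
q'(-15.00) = -38.15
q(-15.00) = 297.04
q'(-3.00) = -9.11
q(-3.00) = 13.48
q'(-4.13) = -11.84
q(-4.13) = 25.32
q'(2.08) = 3.18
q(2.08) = -1.57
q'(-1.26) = -4.90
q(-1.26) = 1.29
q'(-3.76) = -10.95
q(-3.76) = 21.10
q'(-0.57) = -3.23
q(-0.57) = -1.51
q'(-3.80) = -11.05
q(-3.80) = 21.54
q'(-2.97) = -9.04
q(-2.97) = 13.21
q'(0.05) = -1.73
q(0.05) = -3.05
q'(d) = 2.42*d - 1.85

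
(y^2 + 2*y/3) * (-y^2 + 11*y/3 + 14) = -y^4 + 3*y^3 + 148*y^2/9 + 28*y/3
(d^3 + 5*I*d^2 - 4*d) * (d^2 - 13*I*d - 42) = d^5 - 8*I*d^4 + 19*d^3 - 158*I*d^2 + 168*d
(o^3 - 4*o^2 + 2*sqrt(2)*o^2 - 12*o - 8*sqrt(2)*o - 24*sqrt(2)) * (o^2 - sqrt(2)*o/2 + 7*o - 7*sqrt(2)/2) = o^5 + 3*sqrt(2)*o^4/2 + 3*o^4 - 42*o^3 + 9*sqrt(2)*o^3/2 - 90*o^2 - 60*sqrt(2)*o^2 - 126*sqrt(2)*o + 80*o + 168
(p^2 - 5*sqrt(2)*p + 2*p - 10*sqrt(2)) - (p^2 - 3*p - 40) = -5*sqrt(2)*p + 5*p - 10*sqrt(2) + 40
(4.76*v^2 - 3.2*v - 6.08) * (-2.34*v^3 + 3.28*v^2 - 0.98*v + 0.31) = -11.1384*v^5 + 23.1008*v^4 - 0.9336*v^3 - 15.3308*v^2 + 4.9664*v - 1.8848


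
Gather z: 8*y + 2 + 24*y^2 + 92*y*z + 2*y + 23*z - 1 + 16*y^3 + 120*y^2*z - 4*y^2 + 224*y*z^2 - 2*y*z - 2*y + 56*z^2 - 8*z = 16*y^3 + 20*y^2 + 8*y + z^2*(224*y + 56) + z*(120*y^2 + 90*y + 15) + 1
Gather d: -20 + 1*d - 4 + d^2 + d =d^2 + 2*d - 24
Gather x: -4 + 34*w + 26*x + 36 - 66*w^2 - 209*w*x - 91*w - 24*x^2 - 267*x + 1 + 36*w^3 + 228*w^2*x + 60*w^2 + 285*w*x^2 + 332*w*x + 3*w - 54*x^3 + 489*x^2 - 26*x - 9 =36*w^3 - 6*w^2 - 54*w - 54*x^3 + x^2*(285*w + 465) + x*(228*w^2 + 123*w - 267) + 24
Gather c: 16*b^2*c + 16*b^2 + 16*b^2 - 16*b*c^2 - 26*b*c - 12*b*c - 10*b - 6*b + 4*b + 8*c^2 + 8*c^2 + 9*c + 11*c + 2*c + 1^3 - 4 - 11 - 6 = 32*b^2 - 12*b + c^2*(16 - 16*b) + c*(16*b^2 - 38*b + 22) - 20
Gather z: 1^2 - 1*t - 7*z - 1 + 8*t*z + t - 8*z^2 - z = -8*z^2 + z*(8*t - 8)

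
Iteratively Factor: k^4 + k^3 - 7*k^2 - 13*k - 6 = (k - 3)*(k^3 + 4*k^2 + 5*k + 2) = (k - 3)*(k + 1)*(k^2 + 3*k + 2) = (k - 3)*(k + 1)*(k + 2)*(k + 1)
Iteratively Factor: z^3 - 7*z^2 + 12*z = (z - 4)*(z^2 - 3*z) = z*(z - 4)*(z - 3)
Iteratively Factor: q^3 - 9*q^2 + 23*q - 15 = (q - 1)*(q^2 - 8*q + 15) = (q - 3)*(q - 1)*(q - 5)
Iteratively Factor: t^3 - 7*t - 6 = (t - 3)*(t^2 + 3*t + 2) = (t - 3)*(t + 1)*(t + 2)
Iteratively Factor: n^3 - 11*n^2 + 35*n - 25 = (n - 5)*(n^2 - 6*n + 5) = (n - 5)^2*(n - 1)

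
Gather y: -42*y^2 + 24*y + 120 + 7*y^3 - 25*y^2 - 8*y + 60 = 7*y^3 - 67*y^2 + 16*y + 180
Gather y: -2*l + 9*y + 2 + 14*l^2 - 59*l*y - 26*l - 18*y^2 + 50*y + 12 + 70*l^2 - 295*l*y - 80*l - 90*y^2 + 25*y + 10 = 84*l^2 - 108*l - 108*y^2 + y*(84 - 354*l) + 24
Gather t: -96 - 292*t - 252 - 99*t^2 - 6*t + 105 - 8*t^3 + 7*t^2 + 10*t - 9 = -8*t^3 - 92*t^2 - 288*t - 252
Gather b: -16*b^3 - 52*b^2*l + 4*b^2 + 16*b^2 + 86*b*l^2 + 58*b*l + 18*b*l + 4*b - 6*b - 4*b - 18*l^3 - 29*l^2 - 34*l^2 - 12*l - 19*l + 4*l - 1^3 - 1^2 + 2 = -16*b^3 + b^2*(20 - 52*l) + b*(86*l^2 + 76*l - 6) - 18*l^3 - 63*l^2 - 27*l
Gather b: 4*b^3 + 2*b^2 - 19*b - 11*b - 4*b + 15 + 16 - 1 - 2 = 4*b^3 + 2*b^2 - 34*b + 28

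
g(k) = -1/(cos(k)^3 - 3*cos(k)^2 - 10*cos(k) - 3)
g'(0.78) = 0.07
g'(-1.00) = -0.13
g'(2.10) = 4.01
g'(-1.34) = -0.37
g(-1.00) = 0.11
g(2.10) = -0.87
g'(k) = -(3*sin(k)*cos(k)^2 - 6*sin(k)*cos(k) - 10*sin(k))/(cos(k)^3 - 3*cos(k)^2 - 10*cos(k) - 3)^2 = (-3*cos(k)^2 + 6*cos(k) + 10)*sin(k)/(-cos(k)^3 + 3*cos(k)^2 + 10*cos(k) + 3)^2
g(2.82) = -0.34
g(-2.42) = -0.42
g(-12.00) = 0.08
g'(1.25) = 0.27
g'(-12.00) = 0.04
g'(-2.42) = -0.44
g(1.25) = 0.16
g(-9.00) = -0.35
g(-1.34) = 0.18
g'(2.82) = 0.06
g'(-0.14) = -0.01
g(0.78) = 0.09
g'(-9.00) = -0.10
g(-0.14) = 0.07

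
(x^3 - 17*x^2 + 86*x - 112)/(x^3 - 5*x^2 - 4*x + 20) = (x^2 - 15*x + 56)/(x^2 - 3*x - 10)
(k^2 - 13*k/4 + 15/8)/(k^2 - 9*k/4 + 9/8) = (2*k - 5)/(2*k - 3)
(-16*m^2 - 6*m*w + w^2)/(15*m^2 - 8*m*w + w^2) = (-16*m^2 - 6*m*w + w^2)/(15*m^2 - 8*m*w + w^2)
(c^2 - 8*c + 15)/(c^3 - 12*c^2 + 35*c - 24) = (c - 5)/(c^2 - 9*c + 8)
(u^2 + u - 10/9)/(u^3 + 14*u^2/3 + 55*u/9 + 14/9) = (9*u^2 + 9*u - 10)/(9*u^3 + 42*u^2 + 55*u + 14)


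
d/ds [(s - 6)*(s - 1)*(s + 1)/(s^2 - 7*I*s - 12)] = (s^4 - 14*I*s^3 + s^2*(-35 + 42*I) + 132*s + 12 + 42*I)/(s^4 - 14*I*s^3 - 73*s^2 + 168*I*s + 144)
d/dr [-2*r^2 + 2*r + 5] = 2 - 4*r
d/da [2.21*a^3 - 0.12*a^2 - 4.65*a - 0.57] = 6.63*a^2 - 0.24*a - 4.65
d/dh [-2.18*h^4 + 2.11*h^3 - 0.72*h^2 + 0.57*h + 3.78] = -8.72*h^3 + 6.33*h^2 - 1.44*h + 0.57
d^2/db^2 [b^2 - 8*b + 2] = 2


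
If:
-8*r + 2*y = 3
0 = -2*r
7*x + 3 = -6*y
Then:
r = 0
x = -12/7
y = 3/2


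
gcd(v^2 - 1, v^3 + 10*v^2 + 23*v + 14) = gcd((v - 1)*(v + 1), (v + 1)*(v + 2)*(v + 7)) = v + 1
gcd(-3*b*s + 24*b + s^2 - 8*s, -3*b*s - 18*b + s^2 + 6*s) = -3*b + s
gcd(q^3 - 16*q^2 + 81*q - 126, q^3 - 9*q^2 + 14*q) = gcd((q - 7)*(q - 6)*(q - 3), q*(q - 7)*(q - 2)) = q - 7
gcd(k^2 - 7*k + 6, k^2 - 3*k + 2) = k - 1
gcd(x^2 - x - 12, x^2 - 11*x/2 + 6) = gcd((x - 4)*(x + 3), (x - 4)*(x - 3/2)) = x - 4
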